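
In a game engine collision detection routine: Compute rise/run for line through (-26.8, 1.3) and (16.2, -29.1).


slope = (y2-y1)/(x2-x1) = ((-29.1)-1.3)/(16.2-(-26.8)) = (-30.4)/43 = -0.707

-0.707


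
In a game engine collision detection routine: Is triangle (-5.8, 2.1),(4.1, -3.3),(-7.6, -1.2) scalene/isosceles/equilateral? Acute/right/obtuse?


Side lengths squared: AB^2=127.17, BC^2=141.3, CA^2=14.13
Sorted: [14.13, 127.17, 141.3]
By sides: Scalene, By angles: Right

Scalene, Right


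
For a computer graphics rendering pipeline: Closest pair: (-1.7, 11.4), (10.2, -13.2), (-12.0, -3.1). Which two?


d(P0,P1) = 27.3271, d(P0,P2) = 17.7859, d(P1,P2) = 24.3895
Closest: P0 and P2

Closest pair: (-1.7, 11.4) and (-12.0, -3.1), distance = 17.7859


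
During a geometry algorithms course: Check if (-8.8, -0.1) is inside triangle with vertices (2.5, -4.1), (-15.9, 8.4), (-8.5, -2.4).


Cross products: AB x AP = 67.65, BC x BP = 13.78, CA x CP = 24.79
All same sign? yes

Yes, inside


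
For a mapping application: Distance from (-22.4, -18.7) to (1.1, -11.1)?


dx=23.5, dy=7.6
d^2 = 23.5^2 + 7.6^2 = 610.01
d = sqrt(610.01) = 24.6984

24.6984


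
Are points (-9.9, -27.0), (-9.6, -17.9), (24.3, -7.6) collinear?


Cross product: ((-9.6)-(-9.9))*((-7.6)-(-27)) - ((-17.9)-(-27))*(24.3-(-9.9))
= -305.4

No, not collinear


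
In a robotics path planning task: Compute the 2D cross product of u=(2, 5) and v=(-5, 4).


u x v = u_x*v_y - u_y*v_x = 2*4 - 5*(-5)
= 8 - (-25) = 33

33


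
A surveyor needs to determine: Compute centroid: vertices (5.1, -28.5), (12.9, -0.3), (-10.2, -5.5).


Centroid = ((x_A+x_B+x_C)/3, (y_A+y_B+y_C)/3)
= ((5.1+12.9+(-10.2))/3, ((-28.5)+(-0.3)+(-5.5))/3)
= (2.6, -11.4333)

(2.6, -11.4333)


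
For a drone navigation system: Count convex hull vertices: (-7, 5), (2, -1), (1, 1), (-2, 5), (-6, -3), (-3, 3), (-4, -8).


Convex hull vertices (CCW): (-7, 5), (-6, -3), (-4, -8), (2, -1), (1, 1), (-2, 5)
Count = 6

6


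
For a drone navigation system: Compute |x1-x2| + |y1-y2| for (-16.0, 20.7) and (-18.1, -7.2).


|(-16)-(-18.1)| + |20.7-(-7.2)| = 2.1 + 27.9 = 30

30


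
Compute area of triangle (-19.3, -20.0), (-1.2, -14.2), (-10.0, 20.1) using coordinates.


Area = |x_A(y_B-y_C) + x_B(y_C-y_A) + x_C(y_A-y_B)|/2
= |661.99 + (-48.12) + 58|/2
= 671.87/2 = 335.935

335.935


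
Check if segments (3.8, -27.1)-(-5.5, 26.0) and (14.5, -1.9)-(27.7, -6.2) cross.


Cross products: d1=-378.65, d2=282.28, d3=-802.53, d4=-1463.46
d1*d2 < 0 and d3*d4 < 0? no

No, they don't intersect


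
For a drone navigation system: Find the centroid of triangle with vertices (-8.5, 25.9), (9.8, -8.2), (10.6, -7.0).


Centroid = ((x_A+x_B+x_C)/3, (y_A+y_B+y_C)/3)
= (((-8.5)+9.8+10.6)/3, (25.9+(-8.2)+(-7))/3)
= (3.9667, 3.5667)

(3.9667, 3.5667)


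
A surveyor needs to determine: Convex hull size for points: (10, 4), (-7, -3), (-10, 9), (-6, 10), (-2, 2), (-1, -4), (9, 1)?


Convex hull vertices (CCW): (-10, 9), (-7, -3), (-1, -4), (9, 1), (10, 4), (-6, 10)
Count = 6

6


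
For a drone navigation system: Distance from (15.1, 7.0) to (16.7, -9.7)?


dx=1.6, dy=-16.7
d^2 = 1.6^2 + (-16.7)^2 = 281.45
d = sqrt(281.45) = 16.7765

16.7765


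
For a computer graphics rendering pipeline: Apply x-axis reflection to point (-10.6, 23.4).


Reflection over x-axis: (x,y) -> (x,-y)
(-10.6, 23.4) -> (-10.6, -23.4)

(-10.6, -23.4)


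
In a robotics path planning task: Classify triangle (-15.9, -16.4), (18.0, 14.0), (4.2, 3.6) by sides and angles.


Side lengths squared: AB^2=2073.37, BC^2=298.6, CA^2=804.01
Sorted: [298.6, 804.01, 2073.37]
By sides: Scalene, By angles: Obtuse

Scalene, Obtuse


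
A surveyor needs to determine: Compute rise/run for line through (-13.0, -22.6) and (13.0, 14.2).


slope = (y2-y1)/(x2-x1) = (14.2-(-22.6))/(13-(-13)) = 36.8/26 = 1.4154

1.4154


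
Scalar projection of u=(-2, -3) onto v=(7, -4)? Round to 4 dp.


u.v = -2, |v| = sqrt(65) = 8.0623
Scalar projection = u.v / |v| = -2 / sqrt(65) = -0.2481

-0.2481


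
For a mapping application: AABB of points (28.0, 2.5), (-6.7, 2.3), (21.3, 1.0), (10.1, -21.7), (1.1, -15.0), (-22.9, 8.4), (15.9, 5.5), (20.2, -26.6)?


x range: [-22.9, 28]
y range: [-26.6, 8.4]
Bounding box: (-22.9,-26.6) to (28,8.4)

(-22.9,-26.6) to (28,8.4)


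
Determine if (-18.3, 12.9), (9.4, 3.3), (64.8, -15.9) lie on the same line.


Cross product: (9.4-(-18.3))*((-15.9)-12.9) - (3.3-12.9)*(64.8-(-18.3))
= 0

Yes, collinear


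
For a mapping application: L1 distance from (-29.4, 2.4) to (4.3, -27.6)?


|(-29.4)-4.3| + |2.4-(-27.6)| = 33.7 + 30 = 63.7

63.7


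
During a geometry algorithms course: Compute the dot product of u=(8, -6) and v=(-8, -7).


u . v = u_x*v_x + u_y*v_y = 8*(-8) + (-6)*(-7)
= (-64) + 42 = -22

-22


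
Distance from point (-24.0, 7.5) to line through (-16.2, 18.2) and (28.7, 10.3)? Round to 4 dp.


|cross product| = 542.05
|line direction| = sqrt(2078.42) = 45.5897
Distance = 542.05/sqrt(2078.42) = 11.8897

11.8897


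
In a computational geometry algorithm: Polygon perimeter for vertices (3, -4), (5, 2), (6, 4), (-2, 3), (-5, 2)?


Sides: (3, -4)->(5, 2): sqrt(40) = 6.324555, (5, 2)->(6, 4): sqrt(5) = 2.236068, (6, 4)->(-2, 3): sqrt(65) = 8.062258, (-2, 3)->(-5, 2): sqrt(10) = 3.162278, (-5, 2)->(3, -4): sqrt(100) = 10
Sum = 29.785159
Perimeter = 29.7852

29.7852


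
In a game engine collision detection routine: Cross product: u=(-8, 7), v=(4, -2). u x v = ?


u x v = u_x*v_y - u_y*v_x = (-8)*(-2) - 7*4
= 16 - 28 = -12

-12


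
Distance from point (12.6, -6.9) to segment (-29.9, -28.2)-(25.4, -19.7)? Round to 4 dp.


Project P onto AB: t = 0.8086 (clamped to [0,1])
Closest point on segment: (14.8175, -21.3266)
Distance: 14.596

14.596


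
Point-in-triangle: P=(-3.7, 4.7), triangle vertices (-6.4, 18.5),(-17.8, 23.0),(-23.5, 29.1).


Cross products: AB x AP = 145.17, BC x BP = 18.3, CA x CP = -207.36
All same sign? no

No, outside


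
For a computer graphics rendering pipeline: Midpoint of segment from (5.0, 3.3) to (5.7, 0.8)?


M = ((5+5.7)/2, (3.3+0.8)/2)
= (5.35, 2.05)

(5.35, 2.05)


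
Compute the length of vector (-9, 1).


|u| = sqrt((-9)^2 + 1^2) = sqrt(82) = 9.0554

9.0554


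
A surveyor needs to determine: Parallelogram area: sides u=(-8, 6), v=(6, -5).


|u x v| = |(-8)*(-5) - 6*6|
= |40 - 36| = 4

4


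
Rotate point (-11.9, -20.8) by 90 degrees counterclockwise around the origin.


90° CCW: (x,y) -> (-y, x)
(-11.9,-20.8) -> (20.8, -11.9)

(20.8, -11.9)


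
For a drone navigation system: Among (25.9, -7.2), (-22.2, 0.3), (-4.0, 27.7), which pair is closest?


d(P0,P1) = 48.6812, d(P0,P2) = 45.9567, d(P1,P2) = 32.8938
Closest: P1 and P2

Closest pair: (-22.2, 0.3) and (-4.0, 27.7), distance = 32.8938


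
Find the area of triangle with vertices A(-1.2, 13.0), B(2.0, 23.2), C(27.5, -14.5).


Area = |x_A(y_B-y_C) + x_B(y_C-y_A) + x_C(y_A-y_B)|/2
= |(-45.24) + (-55) + (-280.5)|/2
= 380.74/2 = 190.37

190.37


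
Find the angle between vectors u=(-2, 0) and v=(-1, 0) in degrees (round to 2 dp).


u.v = 2, |u| = sqrt(4) = 2, |v| = sqrt(1) = 1
cos(theta) = u.v/(|u||v|) = 2/sqrt(4) = 1
theta = acos(1) = 0 degrees

0 degrees


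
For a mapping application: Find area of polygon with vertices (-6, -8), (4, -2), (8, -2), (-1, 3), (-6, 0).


Shoelace sum: ((-6)*(-2) - 4*(-8)) + (4*(-2) - 8*(-2)) + (8*3 - (-1)*(-2)) + ((-1)*0 - (-6)*3) + ((-6)*(-8) - (-6)*0)
= 140
Area = |140|/2 = 70

70


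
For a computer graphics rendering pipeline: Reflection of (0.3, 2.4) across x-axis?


Reflection over x-axis: (x,y) -> (x,-y)
(0.3, 2.4) -> (0.3, -2.4)

(0.3, -2.4)


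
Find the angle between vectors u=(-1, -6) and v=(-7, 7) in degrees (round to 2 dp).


u.v = -35, |u| = sqrt(37) = 6.0828, |v| = sqrt(98) = 9.8995
cos(theta) = u.v/(|u||v|) = -35/sqrt(3626) = -0.581238
theta = acos(-0.581238) = 125.54 degrees

125.54 degrees


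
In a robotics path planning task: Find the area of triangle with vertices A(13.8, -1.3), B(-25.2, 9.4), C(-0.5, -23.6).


Area = |x_A(y_B-y_C) + x_B(y_C-y_A) + x_C(y_A-y_B)|/2
= |455.4 + 561.96 + 5.35|/2
= 1022.71/2 = 511.355

511.355


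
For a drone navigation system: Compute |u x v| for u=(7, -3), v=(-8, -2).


|u x v| = |7*(-2) - (-3)*(-8)|
= |(-14) - 24| = 38

38


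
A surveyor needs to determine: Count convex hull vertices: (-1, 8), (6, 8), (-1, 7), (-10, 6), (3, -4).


Convex hull vertices (CCW): (-10, 6), (3, -4), (6, 8), (-1, 8)
Count = 4

4


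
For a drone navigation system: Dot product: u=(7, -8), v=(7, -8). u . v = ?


u . v = u_x*v_x + u_y*v_y = 7*7 + (-8)*(-8)
= 49 + 64 = 113

113


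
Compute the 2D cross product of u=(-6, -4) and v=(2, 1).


u x v = u_x*v_y - u_y*v_x = (-6)*1 - (-4)*2
= (-6) - (-8) = 2

2


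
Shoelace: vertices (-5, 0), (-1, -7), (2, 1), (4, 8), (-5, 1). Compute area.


Shoelace sum: ((-5)*(-7) - (-1)*0) + ((-1)*1 - 2*(-7)) + (2*8 - 4*1) + (4*1 - (-5)*8) + ((-5)*0 - (-5)*1)
= 109
Area = |109|/2 = 54.5

54.5


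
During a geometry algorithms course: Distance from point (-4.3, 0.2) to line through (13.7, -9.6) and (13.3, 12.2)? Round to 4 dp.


|cross product| = 388.48
|line direction| = sqrt(475.4) = 21.8037
Distance = 388.48/sqrt(475.4) = 17.8172

17.8172


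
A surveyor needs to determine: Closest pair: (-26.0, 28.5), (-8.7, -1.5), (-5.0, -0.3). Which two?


d(P0,P1) = 34.6308, d(P0,P2) = 35.6432, d(P1,P2) = 3.8897
Closest: P1 and P2

Closest pair: (-8.7, -1.5) and (-5.0, -0.3), distance = 3.8897


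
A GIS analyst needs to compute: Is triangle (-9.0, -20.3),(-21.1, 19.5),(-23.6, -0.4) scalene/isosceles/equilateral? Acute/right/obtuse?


Side lengths squared: AB^2=1730.45, BC^2=402.26, CA^2=609.17
Sorted: [402.26, 609.17, 1730.45]
By sides: Scalene, By angles: Obtuse

Scalene, Obtuse


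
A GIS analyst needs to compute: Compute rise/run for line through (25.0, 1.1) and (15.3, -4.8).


slope = (y2-y1)/(x2-x1) = ((-4.8)-1.1)/(15.3-25) = (-5.9)/(-9.7) = 0.6082

0.6082


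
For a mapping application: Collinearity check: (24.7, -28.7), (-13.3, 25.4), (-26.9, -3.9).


Cross product: ((-13.3)-24.7)*((-3.9)-(-28.7)) - (25.4-(-28.7))*((-26.9)-24.7)
= 1849.16

No, not collinear


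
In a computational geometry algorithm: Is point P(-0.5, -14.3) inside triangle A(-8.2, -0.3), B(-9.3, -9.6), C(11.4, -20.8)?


Cross products: AB x AP = 87.01, BC x BP = 1.27, CA x CP = 116.55
All same sign? yes

Yes, inside


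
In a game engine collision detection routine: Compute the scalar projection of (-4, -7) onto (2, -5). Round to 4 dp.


u.v = 27, |v| = sqrt(29) = 5.3852
Scalar projection = u.v / |v| = 27 / sqrt(29) = 5.0138

5.0138


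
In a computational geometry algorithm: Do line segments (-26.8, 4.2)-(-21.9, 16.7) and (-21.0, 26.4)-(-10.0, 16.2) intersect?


Cross products: d1=-303.36, d2=-115.88, d3=36.28, d4=-151.2
d1*d2 < 0 and d3*d4 < 0? no

No, they don't intersect


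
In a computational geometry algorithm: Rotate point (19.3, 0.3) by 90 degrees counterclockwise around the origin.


90° CCW: (x,y) -> (-y, x)
(19.3,0.3) -> (-0.3, 19.3)

(-0.3, 19.3)


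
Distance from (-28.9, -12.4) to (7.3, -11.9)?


dx=36.2, dy=0.5
d^2 = 36.2^2 + 0.5^2 = 1310.69
d = sqrt(1310.69) = 36.2035

36.2035


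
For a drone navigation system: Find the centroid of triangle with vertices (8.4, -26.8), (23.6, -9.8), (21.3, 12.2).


Centroid = ((x_A+x_B+x_C)/3, (y_A+y_B+y_C)/3)
= ((8.4+23.6+21.3)/3, ((-26.8)+(-9.8)+12.2)/3)
= (17.7667, -8.1333)

(17.7667, -8.1333)


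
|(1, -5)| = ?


|u| = sqrt(1^2 + (-5)^2) = sqrt(26) = 5.099

5.099


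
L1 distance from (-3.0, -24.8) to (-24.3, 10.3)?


|(-3)-(-24.3)| + |(-24.8)-10.3| = 21.3 + 35.1 = 56.4

56.4


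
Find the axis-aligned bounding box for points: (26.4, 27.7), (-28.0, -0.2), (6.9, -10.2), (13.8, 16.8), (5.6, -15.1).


x range: [-28, 26.4]
y range: [-15.1, 27.7]
Bounding box: (-28,-15.1) to (26.4,27.7)

(-28,-15.1) to (26.4,27.7)


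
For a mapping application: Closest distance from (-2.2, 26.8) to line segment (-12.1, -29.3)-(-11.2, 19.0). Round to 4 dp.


Project P onto AB: t = 1 (clamped to [0,1])
Closest point on segment: (-11.2, 19)
Distance: 11.9097

11.9097


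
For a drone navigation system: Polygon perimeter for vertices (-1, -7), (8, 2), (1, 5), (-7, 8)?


Sides: (-1, -7)->(8, 2): sqrt(162) = 12.727922, (8, 2)->(1, 5): sqrt(58) = 7.615773, (1, 5)->(-7, 8): sqrt(73) = 8.544004, (-7, 8)->(-1, -7): sqrt(261) = 16.155494
Sum = 45.043193
Perimeter = 45.0432

45.0432


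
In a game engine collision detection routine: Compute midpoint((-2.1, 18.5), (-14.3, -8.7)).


M = (((-2.1)+(-14.3))/2, (18.5+(-8.7))/2)
= (-8.2, 4.9)

(-8.2, 4.9)


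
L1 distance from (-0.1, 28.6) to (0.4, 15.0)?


|(-0.1)-0.4| + |28.6-15| = 0.5 + 13.6 = 14.1

14.1


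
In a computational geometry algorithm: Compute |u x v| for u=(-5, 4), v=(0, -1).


|u x v| = |(-5)*(-1) - 4*0|
= |5 - 0| = 5

5


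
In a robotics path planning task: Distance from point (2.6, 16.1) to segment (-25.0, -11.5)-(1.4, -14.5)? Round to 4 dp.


Project P onto AB: t = 0.9148 (clamped to [0,1])
Closest point on segment: (-0.8482, -14.2445)
Distance: 30.5398

30.5398


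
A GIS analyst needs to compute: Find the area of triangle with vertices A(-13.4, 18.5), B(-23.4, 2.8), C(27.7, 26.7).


Area = |x_A(y_B-y_C) + x_B(y_C-y_A) + x_C(y_A-y_B)|/2
= |320.26 + (-191.88) + 434.89|/2
= 563.27/2 = 281.635

281.635


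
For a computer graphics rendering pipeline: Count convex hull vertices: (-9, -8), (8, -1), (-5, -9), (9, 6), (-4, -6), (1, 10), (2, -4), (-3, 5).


Convex hull vertices (CCW): (-9, -8), (-5, -9), (8, -1), (9, 6), (1, 10), (-3, 5)
Count = 6

6


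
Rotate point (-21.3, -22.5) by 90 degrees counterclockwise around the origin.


90° CCW: (x,y) -> (-y, x)
(-21.3,-22.5) -> (22.5, -21.3)

(22.5, -21.3)


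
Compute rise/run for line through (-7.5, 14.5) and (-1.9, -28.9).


slope = (y2-y1)/(x2-x1) = ((-28.9)-14.5)/((-1.9)-(-7.5)) = (-43.4)/5.6 = -7.75

-7.75


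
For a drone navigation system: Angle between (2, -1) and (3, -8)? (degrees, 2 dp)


u.v = 14, |u| = sqrt(5) = 2.2361, |v| = sqrt(73) = 8.544
cos(theta) = u.v/(|u||v|) = 14/sqrt(365) = 0.732793
theta = acos(0.732793) = 42.88 degrees

42.88 degrees


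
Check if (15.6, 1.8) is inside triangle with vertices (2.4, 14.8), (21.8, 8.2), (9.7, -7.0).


Cross products: AB x AP = -165.08, BC x BP = -16.8, CA x CP = -192.86
All same sign? yes

Yes, inside


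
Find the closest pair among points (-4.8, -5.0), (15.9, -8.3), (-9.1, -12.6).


d(P0,P1) = 20.9614, d(P0,P2) = 8.7321, d(P1,P2) = 25.3671
Closest: P0 and P2

Closest pair: (-4.8, -5.0) and (-9.1, -12.6), distance = 8.7321


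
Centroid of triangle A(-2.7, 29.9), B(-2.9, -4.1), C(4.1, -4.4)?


Centroid = ((x_A+x_B+x_C)/3, (y_A+y_B+y_C)/3)
= (((-2.7)+(-2.9)+4.1)/3, (29.9+(-4.1)+(-4.4))/3)
= (-0.5, 7.1333)

(-0.5, 7.1333)


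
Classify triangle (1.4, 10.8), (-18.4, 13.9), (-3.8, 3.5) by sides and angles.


Side lengths squared: AB^2=401.65, BC^2=321.32, CA^2=80.33
Sorted: [80.33, 321.32, 401.65]
By sides: Scalene, By angles: Right

Scalene, Right


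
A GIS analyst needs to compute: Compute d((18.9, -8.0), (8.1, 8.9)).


dx=-10.8, dy=16.9
d^2 = (-10.8)^2 + 16.9^2 = 402.25
d = sqrt(402.25) = 20.0562

20.0562


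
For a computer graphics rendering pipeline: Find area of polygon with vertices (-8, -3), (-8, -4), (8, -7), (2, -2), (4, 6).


Shoelace sum: ((-8)*(-4) - (-8)*(-3)) + ((-8)*(-7) - 8*(-4)) + (8*(-2) - 2*(-7)) + (2*6 - 4*(-2)) + (4*(-3) - (-8)*6)
= 150
Area = |150|/2 = 75

75


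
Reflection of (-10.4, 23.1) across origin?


Reflection over origin: (x,y) -> (-x,-y)
(-10.4, 23.1) -> (10.4, -23.1)

(10.4, -23.1)


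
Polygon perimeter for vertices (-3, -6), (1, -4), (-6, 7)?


Sides: (-3, -6)->(1, -4): sqrt(20) = 4.472136, (1, -4)->(-6, 7): sqrt(170) = 13.038405, (-6, 7)->(-3, -6): sqrt(178) = 13.341664
Sum = 30.852205
Perimeter = 30.8522

30.8522


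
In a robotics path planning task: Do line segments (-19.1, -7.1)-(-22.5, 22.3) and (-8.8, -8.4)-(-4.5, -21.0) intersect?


Cross products: d1=-124.19, d2=-40.61, d3=-298.4, d4=-381.98
d1*d2 < 0 and d3*d4 < 0? no

No, they don't intersect


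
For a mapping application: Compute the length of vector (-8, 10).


|u| = sqrt((-8)^2 + 10^2) = sqrt(164) = 12.8062

12.8062


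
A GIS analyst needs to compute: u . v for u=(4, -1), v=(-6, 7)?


u . v = u_x*v_x + u_y*v_y = 4*(-6) + (-1)*7
= (-24) + (-7) = -31

-31


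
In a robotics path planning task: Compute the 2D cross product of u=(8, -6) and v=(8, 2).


u x v = u_x*v_y - u_y*v_x = 8*2 - (-6)*8
= 16 - (-48) = 64

64


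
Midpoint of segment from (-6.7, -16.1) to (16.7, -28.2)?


M = (((-6.7)+16.7)/2, ((-16.1)+(-28.2))/2)
= (5, -22.15)

(5, -22.15)


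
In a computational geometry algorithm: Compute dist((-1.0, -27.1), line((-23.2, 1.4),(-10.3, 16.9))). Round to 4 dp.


|cross product| = 711.75
|line direction| = sqrt(406.66) = 20.1658
Distance = 711.75/sqrt(406.66) = 35.2949

35.2949


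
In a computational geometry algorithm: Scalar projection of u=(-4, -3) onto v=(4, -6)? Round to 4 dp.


u.v = 2, |v| = sqrt(52) = 7.2111
Scalar projection = u.v / |v| = 2 / sqrt(52) = 0.2774

0.2774


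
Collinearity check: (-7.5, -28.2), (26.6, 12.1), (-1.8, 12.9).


Cross product: (26.6-(-7.5))*(12.9-(-28.2)) - (12.1-(-28.2))*((-1.8)-(-7.5))
= 1171.8

No, not collinear


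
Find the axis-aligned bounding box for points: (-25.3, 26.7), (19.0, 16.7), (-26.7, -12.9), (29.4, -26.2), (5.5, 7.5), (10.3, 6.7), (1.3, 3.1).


x range: [-26.7, 29.4]
y range: [-26.2, 26.7]
Bounding box: (-26.7,-26.2) to (29.4,26.7)

(-26.7,-26.2) to (29.4,26.7)


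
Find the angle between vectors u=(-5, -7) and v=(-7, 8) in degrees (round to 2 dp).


u.v = -21, |u| = sqrt(74) = 8.6023, |v| = sqrt(113) = 10.6301
cos(theta) = u.v/(|u||v|) = -21/sqrt(8362) = -0.229649
theta = acos(-0.229649) = 103.28 degrees

103.28 degrees


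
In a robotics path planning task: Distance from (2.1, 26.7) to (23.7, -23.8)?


dx=21.6, dy=-50.5
d^2 = 21.6^2 + (-50.5)^2 = 3016.81
d = sqrt(3016.81) = 54.9255

54.9255


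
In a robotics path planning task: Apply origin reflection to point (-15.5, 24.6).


Reflection over origin: (x,y) -> (-x,-y)
(-15.5, 24.6) -> (15.5, -24.6)

(15.5, -24.6)


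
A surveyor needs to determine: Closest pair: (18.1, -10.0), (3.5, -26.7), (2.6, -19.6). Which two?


d(P0,P1) = 22.1822, d(P0,P2) = 18.2321, d(P1,P2) = 7.1568
Closest: P1 and P2

Closest pair: (3.5, -26.7) and (2.6, -19.6), distance = 7.1568


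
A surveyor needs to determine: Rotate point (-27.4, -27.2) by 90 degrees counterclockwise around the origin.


90° CCW: (x,y) -> (-y, x)
(-27.4,-27.2) -> (27.2, -27.4)

(27.2, -27.4)


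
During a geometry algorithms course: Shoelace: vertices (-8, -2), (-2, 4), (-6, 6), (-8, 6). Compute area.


Shoelace sum: ((-8)*4 - (-2)*(-2)) + ((-2)*6 - (-6)*4) + ((-6)*6 - (-8)*6) + ((-8)*(-2) - (-8)*6)
= 52
Area = |52|/2 = 26

26


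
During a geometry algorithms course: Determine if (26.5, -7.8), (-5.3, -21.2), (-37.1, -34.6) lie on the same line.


Cross product: ((-5.3)-26.5)*((-34.6)-(-7.8)) - ((-21.2)-(-7.8))*((-37.1)-26.5)
= 0

Yes, collinear


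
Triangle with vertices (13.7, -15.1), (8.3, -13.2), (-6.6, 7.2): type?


Side lengths squared: AB^2=32.77, BC^2=638.17, CA^2=909.38
Sorted: [32.77, 638.17, 909.38]
By sides: Scalene, By angles: Obtuse

Scalene, Obtuse


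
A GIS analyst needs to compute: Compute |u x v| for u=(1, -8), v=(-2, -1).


|u x v| = |1*(-1) - (-8)*(-2)|
= |(-1) - 16| = 17

17


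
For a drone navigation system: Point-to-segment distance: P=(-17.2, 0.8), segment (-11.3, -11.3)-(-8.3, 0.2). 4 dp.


Project P onto AB: t = 0.8598 (clamped to [0,1])
Closest point on segment: (-8.7205, -1.412)
Distance: 8.7632

8.7632


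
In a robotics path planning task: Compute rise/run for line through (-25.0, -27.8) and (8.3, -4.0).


slope = (y2-y1)/(x2-x1) = ((-4)-(-27.8))/(8.3-(-25)) = 23.8/33.3 = 0.7147

0.7147


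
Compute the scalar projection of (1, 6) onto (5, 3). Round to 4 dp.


u.v = 23, |v| = sqrt(34) = 5.831
Scalar projection = u.v / |v| = 23 / sqrt(34) = 3.9445

3.9445


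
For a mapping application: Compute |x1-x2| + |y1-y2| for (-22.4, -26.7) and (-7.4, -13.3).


|(-22.4)-(-7.4)| + |(-26.7)-(-13.3)| = 15 + 13.4 = 28.4

28.4


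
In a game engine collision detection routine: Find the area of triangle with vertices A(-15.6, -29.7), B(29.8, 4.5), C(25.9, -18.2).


Area = |x_A(y_B-y_C) + x_B(y_C-y_A) + x_C(y_A-y_B)|/2
= |(-354.12) + 342.7 + (-885.78)|/2
= 897.2/2 = 448.6

448.6


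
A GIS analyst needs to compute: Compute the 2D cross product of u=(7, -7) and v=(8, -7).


u x v = u_x*v_y - u_y*v_x = 7*(-7) - (-7)*8
= (-49) - (-56) = 7

7


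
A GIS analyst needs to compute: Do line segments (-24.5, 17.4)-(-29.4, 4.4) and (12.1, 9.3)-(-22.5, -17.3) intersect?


Cross products: d1=-1253.82, d2=-934.36, d3=515.49, d4=196.03
d1*d2 < 0 and d3*d4 < 0? no

No, they don't intersect


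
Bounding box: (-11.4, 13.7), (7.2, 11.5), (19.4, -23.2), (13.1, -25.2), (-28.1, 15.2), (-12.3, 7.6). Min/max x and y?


x range: [-28.1, 19.4]
y range: [-25.2, 15.2]
Bounding box: (-28.1,-25.2) to (19.4,15.2)

(-28.1,-25.2) to (19.4,15.2)


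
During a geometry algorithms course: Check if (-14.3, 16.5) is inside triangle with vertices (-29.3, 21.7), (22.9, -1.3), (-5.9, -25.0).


Cross products: AB x AP = 73.56, BC x BP = -1394.28, CA x CP = -578.82
All same sign? no

No, outside


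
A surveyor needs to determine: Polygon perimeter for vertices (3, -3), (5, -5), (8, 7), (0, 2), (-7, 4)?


Sides: (3, -3)->(5, -5): sqrt(8) = 2.828427, (5, -5)->(8, 7): sqrt(153) = 12.369317, (8, 7)->(0, 2): sqrt(89) = 9.433981, (0, 2)->(-7, 4): sqrt(53) = 7.28011, (-7, 4)->(3, -3): sqrt(149) = 12.206556
Sum = 44.118391
Perimeter = 44.1184

44.1184


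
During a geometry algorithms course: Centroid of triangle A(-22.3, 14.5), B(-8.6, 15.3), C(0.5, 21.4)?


Centroid = ((x_A+x_B+x_C)/3, (y_A+y_B+y_C)/3)
= (((-22.3)+(-8.6)+0.5)/3, (14.5+15.3+21.4)/3)
= (-10.1333, 17.0667)

(-10.1333, 17.0667)


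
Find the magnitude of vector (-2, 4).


|u| = sqrt((-2)^2 + 4^2) = sqrt(20) = 4.4721

4.4721


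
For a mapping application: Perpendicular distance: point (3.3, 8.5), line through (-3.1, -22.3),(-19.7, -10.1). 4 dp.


|cross product| = 589.36
|line direction| = sqrt(424.4) = 20.601
Distance = 589.36/sqrt(424.4) = 28.6084

28.6084


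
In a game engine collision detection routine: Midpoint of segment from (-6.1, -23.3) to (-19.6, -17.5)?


M = (((-6.1)+(-19.6))/2, ((-23.3)+(-17.5))/2)
= (-12.85, -20.4)

(-12.85, -20.4)


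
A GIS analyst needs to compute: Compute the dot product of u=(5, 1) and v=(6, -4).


u . v = u_x*v_x + u_y*v_y = 5*6 + 1*(-4)
= 30 + (-4) = 26

26


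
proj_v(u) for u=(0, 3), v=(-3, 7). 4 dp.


u.v = 21, |v| = sqrt(58) = 7.6158
Scalar projection = u.v / |v| = 21 / sqrt(58) = 2.7574

2.7574


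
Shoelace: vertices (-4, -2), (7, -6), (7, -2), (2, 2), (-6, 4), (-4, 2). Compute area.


Shoelace sum: ((-4)*(-6) - 7*(-2)) + (7*(-2) - 7*(-6)) + (7*2 - 2*(-2)) + (2*4 - (-6)*2) + ((-6)*2 - (-4)*4) + ((-4)*(-2) - (-4)*2)
= 124
Area = |124|/2 = 62

62


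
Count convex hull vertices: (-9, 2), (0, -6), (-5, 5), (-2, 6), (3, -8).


Convex hull vertices (CCW): (-9, 2), (0, -6), (3, -8), (-2, 6), (-5, 5)
Count = 5

5


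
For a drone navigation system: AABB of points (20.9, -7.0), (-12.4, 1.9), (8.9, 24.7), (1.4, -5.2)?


x range: [-12.4, 20.9]
y range: [-7, 24.7]
Bounding box: (-12.4,-7) to (20.9,24.7)

(-12.4,-7) to (20.9,24.7)


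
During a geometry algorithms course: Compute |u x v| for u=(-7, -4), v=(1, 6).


|u x v| = |(-7)*6 - (-4)*1|
= |(-42) - (-4)| = 38

38


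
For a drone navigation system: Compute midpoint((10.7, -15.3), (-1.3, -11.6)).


M = ((10.7+(-1.3))/2, ((-15.3)+(-11.6))/2)
= (4.7, -13.45)

(4.7, -13.45)


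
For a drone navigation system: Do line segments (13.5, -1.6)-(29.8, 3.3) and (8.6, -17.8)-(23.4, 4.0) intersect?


Cross products: d1=132.94, d2=-149.88, d3=-240.05, d4=42.77
d1*d2 < 0 and d3*d4 < 0? yes

Yes, they intersect


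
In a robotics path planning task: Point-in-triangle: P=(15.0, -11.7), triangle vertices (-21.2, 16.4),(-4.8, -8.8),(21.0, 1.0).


Cross products: AB x AP = 451.4, BC x BP = -268.86, CA x CP = 628.34
All same sign? no

No, outside


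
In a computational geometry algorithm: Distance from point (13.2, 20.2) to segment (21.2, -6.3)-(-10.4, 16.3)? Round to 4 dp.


Project P onto AB: t = 0.5643 (clamped to [0,1])
Closest point on segment: (3.3683, 6.453)
Distance: 16.9009

16.9009


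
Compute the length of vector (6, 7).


|u| = sqrt(6^2 + 7^2) = sqrt(85) = 9.2195

9.2195


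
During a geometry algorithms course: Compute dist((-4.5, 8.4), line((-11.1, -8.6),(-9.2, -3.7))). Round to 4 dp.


|cross product| = 0.04
|line direction| = sqrt(27.62) = 5.2555
Distance = 0.04/sqrt(27.62) = 0.0076

0.0076


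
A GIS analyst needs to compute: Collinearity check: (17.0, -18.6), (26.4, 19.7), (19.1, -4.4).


Cross product: (26.4-17)*((-4.4)-(-18.6)) - (19.7-(-18.6))*(19.1-17)
= 53.05

No, not collinear


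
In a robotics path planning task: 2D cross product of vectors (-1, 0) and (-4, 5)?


u x v = u_x*v_y - u_y*v_x = (-1)*5 - 0*(-4)
= (-5) - 0 = -5

-5


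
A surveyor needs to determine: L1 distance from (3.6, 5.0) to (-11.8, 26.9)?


|3.6-(-11.8)| + |5-26.9| = 15.4 + 21.9 = 37.3

37.3


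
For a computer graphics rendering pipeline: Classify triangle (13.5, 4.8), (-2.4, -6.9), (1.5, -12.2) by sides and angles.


Side lengths squared: AB^2=389.7, BC^2=43.3, CA^2=433
Sorted: [43.3, 389.7, 433]
By sides: Scalene, By angles: Right

Scalene, Right


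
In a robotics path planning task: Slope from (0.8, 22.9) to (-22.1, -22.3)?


slope = (y2-y1)/(x2-x1) = ((-22.3)-22.9)/((-22.1)-0.8) = (-45.2)/(-22.9) = 1.9738

1.9738


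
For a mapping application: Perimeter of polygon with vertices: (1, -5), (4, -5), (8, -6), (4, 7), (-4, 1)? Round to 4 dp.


Sides: (1, -5)->(4, -5): sqrt(9) = 3, (4, -5)->(8, -6): sqrt(17) = 4.123106, (8, -6)->(4, 7): sqrt(185) = 13.601471, (4, 7)->(-4, 1): sqrt(100) = 10, (-4, 1)->(1, -5): sqrt(61) = 7.81025
Sum = 38.534827
Perimeter = 38.5348

38.5348


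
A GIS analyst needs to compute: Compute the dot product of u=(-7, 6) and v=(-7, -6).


u . v = u_x*v_x + u_y*v_y = (-7)*(-7) + 6*(-6)
= 49 + (-36) = 13

13


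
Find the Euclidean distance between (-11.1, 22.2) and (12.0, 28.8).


dx=23.1, dy=6.6
d^2 = 23.1^2 + 6.6^2 = 577.17
d = sqrt(577.17) = 24.0244

24.0244


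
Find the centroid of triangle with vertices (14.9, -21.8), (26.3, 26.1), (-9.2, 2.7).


Centroid = ((x_A+x_B+x_C)/3, (y_A+y_B+y_C)/3)
= ((14.9+26.3+(-9.2))/3, ((-21.8)+26.1+2.7)/3)
= (10.6667, 2.3333)

(10.6667, 2.3333)


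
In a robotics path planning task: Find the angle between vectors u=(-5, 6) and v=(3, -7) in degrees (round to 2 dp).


u.v = -57, |u| = sqrt(61) = 7.8102, |v| = sqrt(58) = 7.6158
cos(theta) = u.v/(|u||v|) = -57/sqrt(3538) = -0.958288
theta = acos(-0.958288) = 163.39 degrees

163.39 degrees


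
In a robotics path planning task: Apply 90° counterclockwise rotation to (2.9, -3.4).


90° CCW: (x,y) -> (-y, x)
(2.9,-3.4) -> (3.4, 2.9)

(3.4, 2.9)


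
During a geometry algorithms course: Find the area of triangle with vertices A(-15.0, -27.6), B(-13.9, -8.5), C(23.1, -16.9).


Area = |x_A(y_B-y_C) + x_B(y_C-y_A) + x_C(y_A-y_B)|/2
= |(-126) + (-148.73) + (-441.21)|/2
= 715.94/2 = 357.97

357.97


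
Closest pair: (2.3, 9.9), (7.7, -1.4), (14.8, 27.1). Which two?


d(P0,P1) = 12.524, d(P0,P2) = 21.2624, d(P1,P2) = 29.3711
Closest: P0 and P1

Closest pair: (2.3, 9.9) and (7.7, -1.4), distance = 12.524


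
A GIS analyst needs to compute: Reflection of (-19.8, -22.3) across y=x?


Reflection over y=x: (x,y) -> (y,x)
(-19.8, -22.3) -> (-22.3, -19.8)

(-22.3, -19.8)


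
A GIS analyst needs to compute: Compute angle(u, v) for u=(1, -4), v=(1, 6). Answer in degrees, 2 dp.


u.v = -23, |u| = sqrt(17) = 4.1231, |v| = sqrt(37) = 6.0828
cos(theta) = u.v/(|u||v|) = -23/sqrt(629) = -0.91707
theta = acos(-0.91707) = 156.5 degrees

156.5 degrees


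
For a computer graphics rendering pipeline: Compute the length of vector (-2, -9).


|u| = sqrt((-2)^2 + (-9)^2) = sqrt(85) = 9.2195

9.2195


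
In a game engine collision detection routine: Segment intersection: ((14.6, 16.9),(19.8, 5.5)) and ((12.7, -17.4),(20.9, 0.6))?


Cross products: d1=247.06, d2=59.98, d3=-200.02, d4=-12.94
d1*d2 < 0 and d3*d4 < 0? no

No, they don't intersect


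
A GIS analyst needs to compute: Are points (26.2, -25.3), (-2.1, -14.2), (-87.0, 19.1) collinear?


Cross product: ((-2.1)-26.2)*(19.1-(-25.3)) - ((-14.2)-(-25.3))*((-87)-26.2)
= 0

Yes, collinear


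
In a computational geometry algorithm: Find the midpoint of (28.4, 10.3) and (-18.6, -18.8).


M = ((28.4+(-18.6))/2, (10.3+(-18.8))/2)
= (4.9, -4.25)

(4.9, -4.25)


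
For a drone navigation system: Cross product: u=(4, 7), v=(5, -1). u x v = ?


u x v = u_x*v_y - u_y*v_x = 4*(-1) - 7*5
= (-4) - 35 = -39

-39


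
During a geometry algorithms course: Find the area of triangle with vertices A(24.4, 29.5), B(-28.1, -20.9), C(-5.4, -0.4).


Area = |x_A(y_B-y_C) + x_B(y_C-y_A) + x_C(y_A-y_B)|/2
= |(-500.2) + 840.19 + (-272.16)|/2
= 67.83/2 = 33.915

33.915


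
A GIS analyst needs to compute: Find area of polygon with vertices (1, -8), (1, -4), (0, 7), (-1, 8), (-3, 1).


Shoelace sum: (1*(-4) - 1*(-8)) + (1*7 - 0*(-4)) + (0*8 - (-1)*7) + ((-1)*1 - (-3)*8) + ((-3)*(-8) - 1*1)
= 64
Area = |64|/2 = 32

32


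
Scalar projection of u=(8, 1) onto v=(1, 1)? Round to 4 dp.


u.v = 9, |v| = sqrt(2) = 1.4142
Scalar projection = u.v / |v| = 9 / sqrt(2) = 6.364

6.364


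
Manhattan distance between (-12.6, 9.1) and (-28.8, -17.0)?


|(-12.6)-(-28.8)| + |9.1-(-17)| = 16.2 + 26.1 = 42.3

42.3


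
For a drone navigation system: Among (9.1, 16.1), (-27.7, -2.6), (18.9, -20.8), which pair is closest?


d(P0,P1) = 41.2787, d(P0,P2) = 38.1792, d(P1,P2) = 50.028
Closest: P0 and P2

Closest pair: (9.1, 16.1) and (18.9, -20.8), distance = 38.1792


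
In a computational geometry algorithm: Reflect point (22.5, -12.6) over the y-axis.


Reflection over y-axis: (x,y) -> (-x,y)
(22.5, -12.6) -> (-22.5, -12.6)

(-22.5, -12.6)


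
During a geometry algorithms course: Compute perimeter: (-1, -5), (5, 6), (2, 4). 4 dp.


Sides: (-1, -5)->(5, 6): sqrt(157) = 12.529964, (5, 6)->(2, 4): sqrt(13) = 3.605551, (2, 4)->(-1, -5): sqrt(90) = 9.486833
Sum = 25.622348
Perimeter = 25.6223

25.6223


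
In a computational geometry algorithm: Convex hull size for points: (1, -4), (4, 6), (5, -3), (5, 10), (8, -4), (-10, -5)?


Convex hull vertices (CCW): (-10, -5), (8, -4), (5, 10)
Count = 3

3


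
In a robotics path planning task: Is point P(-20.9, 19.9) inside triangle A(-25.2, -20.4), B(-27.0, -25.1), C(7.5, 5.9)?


Cross products: AB x AP = -52.33, BC x BP = 1363.4, CA x CP = -1204.72
All same sign? no

No, outside


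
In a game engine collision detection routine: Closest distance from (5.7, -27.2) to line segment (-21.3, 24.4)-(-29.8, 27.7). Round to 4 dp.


Project P onto AB: t = 0 (clamped to [0,1])
Closest point on segment: (-21.3, 24.4)
Distance: 58.2371

58.2371


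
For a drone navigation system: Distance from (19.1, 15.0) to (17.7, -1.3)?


dx=-1.4, dy=-16.3
d^2 = (-1.4)^2 + (-16.3)^2 = 267.65
d = sqrt(267.65) = 16.36

16.36


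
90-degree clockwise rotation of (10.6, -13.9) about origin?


90° CW: (x,y) -> (y, -x)
(10.6,-13.9) -> (-13.9, -10.6)

(-13.9, -10.6)


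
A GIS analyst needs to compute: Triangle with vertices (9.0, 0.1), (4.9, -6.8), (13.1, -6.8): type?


Side lengths squared: AB^2=64.42, BC^2=67.24, CA^2=64.42
Sorted: [64.42, 64.42, 67.24]
By sides: Isosceles, By angles: Acute

Isosceles, Acute


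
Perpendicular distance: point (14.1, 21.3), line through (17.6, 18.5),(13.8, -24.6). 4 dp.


|cross product| = 161.49
|line direction| = sqrt(1872.05) = 43.2672
Distance = 161.49/sqrt(1872.05) = 3.7324

3.7324


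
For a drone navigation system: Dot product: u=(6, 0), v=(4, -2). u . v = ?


u . v = u_x*v_x + u_y*v_y = 6*4 + 0*(-2)
= 24 + 0 = 24

24


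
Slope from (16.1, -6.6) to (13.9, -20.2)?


slope = (y2-y1)/(x2-x1) = ((-20.2)-(-6.6))/(13.9-16.1) = (-13.6)/(-2.2) = 6.1818

6.1818


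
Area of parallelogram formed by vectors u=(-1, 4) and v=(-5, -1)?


|u x v| = |(-1)*(-1) - 4*(-5)|
= |1 - (-20)| = 21

21


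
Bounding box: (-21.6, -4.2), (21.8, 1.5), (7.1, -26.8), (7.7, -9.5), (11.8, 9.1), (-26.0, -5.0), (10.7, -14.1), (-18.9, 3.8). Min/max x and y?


x range: [-26, 21.8]
y range: [-26.8, 9.1]
Bounding box: (-26,-26.8) to (21.8,9.1)

(-26,-26.8) to (21.8,9.1)


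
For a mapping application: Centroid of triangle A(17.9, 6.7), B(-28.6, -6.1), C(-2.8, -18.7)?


Centroid = ((x_A+x_B+x_C)/3, (y_A+y_B+y_C)/3)
= ((17.9+(-28.6)+(-2.8))/3, (6.7+(-6.1)+(-18.7))/3)
= (-4.5, -6.0333)

(-4.5, -6.0333)


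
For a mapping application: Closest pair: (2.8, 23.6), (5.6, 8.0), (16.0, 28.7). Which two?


d(P0,P1) = 15.8493, d(P0,P2) = 14.151, d(P1,P2) = 23.1657
Closest: P0 and P2

Closest pair: (2.8, 23.6) and (16.0, 28.7), distance = 14.151


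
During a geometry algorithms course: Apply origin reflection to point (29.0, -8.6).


Reflection over origin: (x,y) -> (-x,-y)
(29, -8.6) -> (-29, 8.6)

(-29, 8.6)


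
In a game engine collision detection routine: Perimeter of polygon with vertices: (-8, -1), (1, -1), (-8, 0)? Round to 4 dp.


Sides: (-8, -1)->(1, -1): sqrt(81) = 9, (1, -1)->(-8, 0): sqrt(82) = 9.055385, (-8, 0)->(-8, -1): sqrt(1) = 1
Sum = 19.055385
Perimeter = 19.0554

19.0554


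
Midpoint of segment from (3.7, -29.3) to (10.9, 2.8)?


M = ((3.7+10.9)/2, ((-29.3)+2.8)/2)
= (7.3, -13.25)

(7.3, -13.25)


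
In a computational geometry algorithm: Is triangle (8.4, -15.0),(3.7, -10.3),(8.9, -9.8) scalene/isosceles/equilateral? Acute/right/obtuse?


Side lengths squared: AB^2=44.18, BC^2=27.29, CA^2=27.29
Sorted: [27.29, 27.29, 44.18]
By sides: Isosceles, By angles: Acute

Isosceles, Acute


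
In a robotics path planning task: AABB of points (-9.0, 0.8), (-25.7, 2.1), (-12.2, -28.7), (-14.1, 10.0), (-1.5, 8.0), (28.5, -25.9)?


x range: [-25.7, 28.5]
y range: [-28.7, 10]
Bounding box: (-25.7,-28.7) to (28.5,10)

(-25.7,-28.7) to (28.5,10)


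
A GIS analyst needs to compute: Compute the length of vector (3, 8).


|u| = sqrt(3^2 + 8^2) = sqrt(73) = 8.544

8.544


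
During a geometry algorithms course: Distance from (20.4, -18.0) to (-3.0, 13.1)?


dx=-23.4, dy=31.1
d^2 = (-23.4)^2 + 31.1^2 = 1514.77
d = sqrt(1514.77) = 38.92

38.92


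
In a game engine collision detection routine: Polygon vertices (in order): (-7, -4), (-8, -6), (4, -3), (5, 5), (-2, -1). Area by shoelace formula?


Shoelace sum: ((-7)*(-6) - (-8)*(-4)) + ((-8)*(-3) - 4*(-6)) + (4*5 - 5*(-3)) + (5*(-1) - (-2)*5) + ((-2)*(-4) - (-7)*(-1))
= 99
Area = |99|/2 = 49.5

49.5


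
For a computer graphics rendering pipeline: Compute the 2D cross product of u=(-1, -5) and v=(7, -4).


u x v = u_x*v_y - u_y*v_x = (-1)*(-4) - (-5)*7
= 4 - (-35) = 39

39


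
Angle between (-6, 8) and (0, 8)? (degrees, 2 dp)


u.v = 64, |u| = sqrt(100) = 10, |v| = sqrt(64) = 8
cos(theta) = u.v/(|u||v|) = 64/sqrt(6400) = 0.8
theta = acos(0.8) = 36.87 degrees

36.87 degrees


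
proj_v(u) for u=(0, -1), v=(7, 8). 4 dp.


u.v = -8, |v| = sqrt(113) = 10.6301
Scalar projection = u.v / |v| = -8 / sqrt(113) = -0.7526

-0.7526


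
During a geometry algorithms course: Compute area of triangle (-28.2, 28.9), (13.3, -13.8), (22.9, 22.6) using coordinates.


Area = |x_A(y_B-y_C) + x_B(y_C-y_A) + x_C(y_A-y_B)|/2
= |1026.48 + (-83.79) + 977.83|/2
= 1920.52/2 = 960.26

960.26


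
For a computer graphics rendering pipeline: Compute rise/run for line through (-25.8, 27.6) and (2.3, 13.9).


slope = (y2-y1)/(x2-x1) = (13.9-27.6)/(2.3-(-25.8)) = (-13.7)/28.1 = -0.4875

-0.4875


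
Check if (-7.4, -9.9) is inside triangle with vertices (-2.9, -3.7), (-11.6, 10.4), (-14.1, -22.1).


Cross products: AB x AP = 117.39, BC x BP = 187.25, CA x CP = 13.36
All same sign? yes

Yes, inside


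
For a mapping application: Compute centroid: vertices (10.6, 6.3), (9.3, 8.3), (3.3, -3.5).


Centroid = ((x_A+x_B+x_C)/3, (y_A+y_B+y_C)/3)
= ((10.6+9.3+3.3)/3, (6.3+8.3+(-3.5))/3)
= (7.7333, 3.7)

(7.7333, 3.7)


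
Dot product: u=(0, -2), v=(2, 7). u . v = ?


u . v = u_x*v_x + u_y*v_y = 0*2 + (-2)*7
= 0 + (-14) = -14

-14


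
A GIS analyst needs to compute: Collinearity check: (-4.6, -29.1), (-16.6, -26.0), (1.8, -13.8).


Cross product: ((-16.6)-(-4.6))*((-13.8)-(-29.1)) - ((-26)-(-29.1))*(1.8-(-4.6))
= -203.44

No, not collinear


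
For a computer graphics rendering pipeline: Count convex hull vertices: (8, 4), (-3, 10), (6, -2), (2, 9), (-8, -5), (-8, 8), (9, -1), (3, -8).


Convex hull vertices (CCW): (-8, -5), (3, -8), (9, -1), (8, 4), (2, 9), (-3, 10), (-8, 8)
Count = 7

7


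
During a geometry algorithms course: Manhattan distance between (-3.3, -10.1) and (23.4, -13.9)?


|(-3.3)-23.4| + |(-10.1)-(-13.9)| = 26.7 + 3.8 = 30.5

30.5


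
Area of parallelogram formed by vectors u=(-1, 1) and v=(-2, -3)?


|u x v| = |(-1)*(-3) - 1*(-2)|
= |3 - (-2)| = 5

5


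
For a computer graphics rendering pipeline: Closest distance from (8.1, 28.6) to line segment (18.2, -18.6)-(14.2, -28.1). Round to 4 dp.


Project P onto AB: t = 0 (clamped to [0,1])
Closest point on segment: (18.2, -18.6)
Distance: 48.2685

48.2685


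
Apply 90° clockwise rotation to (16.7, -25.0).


90° CW: (x,y) -> (y, -x)
(16.7,-25) -> (-25, -16.7)

(-25, -16.7)


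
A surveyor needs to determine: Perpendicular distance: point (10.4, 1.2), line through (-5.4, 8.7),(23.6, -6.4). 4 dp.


|cross product| = 21.08
|line direction| = sqrt(1069.01) = 32.6957
Distance = 21.08/sqrt(1069.01) = 0.6447

0.6447


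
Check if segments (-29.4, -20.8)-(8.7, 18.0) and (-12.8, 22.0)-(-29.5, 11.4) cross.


Cross products: d1=538.8, d2=294.7, d3=986.6, d4=1230.7
d1*d2 < 0 and d3*d4 < 0? no

No, they don't intersect


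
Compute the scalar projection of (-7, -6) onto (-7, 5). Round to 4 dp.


u.v = 19, |v| = sqrt(74) = 8.6023
Scalar projection = u.v / |v| = 19 / sqrt(74) = 2.2087

2.2087


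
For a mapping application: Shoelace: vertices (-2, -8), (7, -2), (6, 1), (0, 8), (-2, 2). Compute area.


Shoelace sum: ((-2)*(-2) - 7*(-8)) + (7*1 - 6*(-2)) + (6*8 - 0*1) + (0*2 - (-2)*8) + ((-2)*(-8) - (-2)*2)
= 163
Area = |163|/2 = 81.5

81.5


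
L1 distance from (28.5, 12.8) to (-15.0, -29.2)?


|28.5-(-15)| + |12.8-(-29.2)| = 43.5 + 42 = 85.5

85.5


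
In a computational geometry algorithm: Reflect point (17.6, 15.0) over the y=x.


Reflection over y=x: (x,y) -> (y,x)
(17.6, 15) -> (15, 17.6)

(15, 17.6)


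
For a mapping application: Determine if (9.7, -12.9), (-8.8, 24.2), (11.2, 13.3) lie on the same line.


Cross product: ((-8.8)-9.7)*(13.3-(-12.9)) - (24.2-(-12.9))*(11.2-9.7)
= -540.35

No, not collinear
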